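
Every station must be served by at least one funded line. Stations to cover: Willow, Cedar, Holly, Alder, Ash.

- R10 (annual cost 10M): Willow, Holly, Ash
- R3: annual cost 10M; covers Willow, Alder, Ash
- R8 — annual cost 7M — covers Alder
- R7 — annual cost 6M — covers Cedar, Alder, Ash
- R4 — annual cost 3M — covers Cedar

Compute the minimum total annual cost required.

Choose R10 and R7: together they cover Willow, Cedar, Holly, Alder, Ash — every station.
Total annual cost: 10 + 6 = 16.
No cover costs less than 16.

16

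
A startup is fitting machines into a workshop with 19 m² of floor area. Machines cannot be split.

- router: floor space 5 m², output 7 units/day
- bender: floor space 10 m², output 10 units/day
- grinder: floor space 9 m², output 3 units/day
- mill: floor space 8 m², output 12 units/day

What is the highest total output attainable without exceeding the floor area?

22

Take bender and mill: floor space 10 + 8 = 18 ≤ 19, output 10 + 12 = 22.
No other feasible combination does better.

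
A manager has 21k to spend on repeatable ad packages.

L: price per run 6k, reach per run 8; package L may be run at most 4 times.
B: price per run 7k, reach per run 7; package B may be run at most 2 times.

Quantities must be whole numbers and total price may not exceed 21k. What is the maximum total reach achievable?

Take 3×L: price 18 ≤ 21, reach 3·8 = 24.
No other integer combination yields more.

24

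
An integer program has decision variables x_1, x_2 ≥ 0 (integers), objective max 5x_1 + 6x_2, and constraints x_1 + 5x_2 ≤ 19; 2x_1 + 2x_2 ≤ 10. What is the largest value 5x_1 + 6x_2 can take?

28

(x_1,x_2)=(2,3) is feasible, giving 28.
(x_1,x_2)=(3,2) is feasible, giving 27.
Maximum is 28 at (x_1,x_2)=(2,3).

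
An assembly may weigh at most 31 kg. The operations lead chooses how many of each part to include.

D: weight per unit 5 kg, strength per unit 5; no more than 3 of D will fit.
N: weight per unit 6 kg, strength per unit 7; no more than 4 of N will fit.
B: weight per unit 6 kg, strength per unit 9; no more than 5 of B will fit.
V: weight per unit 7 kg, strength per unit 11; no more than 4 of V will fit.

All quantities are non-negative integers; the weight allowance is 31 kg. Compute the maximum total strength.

V has the best ratio (11/7); taking only V gives at most 4×11 = 44 (stopped by the weight limit).
Mixing does better — 4×B and 1×V: weight 31 ≤ 31, strength 4·9 + 1·11 = 47.

47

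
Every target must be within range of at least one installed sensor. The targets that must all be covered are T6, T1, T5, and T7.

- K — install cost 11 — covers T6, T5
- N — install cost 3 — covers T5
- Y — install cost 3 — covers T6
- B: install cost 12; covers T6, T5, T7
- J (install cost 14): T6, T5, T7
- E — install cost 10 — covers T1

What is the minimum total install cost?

This is a weighted set-cover instance.
Choose B and E: together they cover T6, T1, T5, T7 — every target.
Total install cost: 12 + 10 = 22.

22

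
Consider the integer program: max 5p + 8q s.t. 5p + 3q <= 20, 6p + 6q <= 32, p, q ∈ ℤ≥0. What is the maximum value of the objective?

Relaxing integrality, the LP optimum is 42.67 at (p,q) = (0, 5.33), which is not an integer point.
(p,q)=(0,5): 5·0+3·5=15≤20, 6·0+6·5=30≤32, objective 40.
(p,q)=(1,4): 5·1+3·4=17≤20, 6·1+6·4=30≤32, objective 37.
(p,q)=(0,4): 5·0+3·4=12≤20, 6·0+6·4=24≤32, objective 32.
No feasible integer point exceeds 40.

40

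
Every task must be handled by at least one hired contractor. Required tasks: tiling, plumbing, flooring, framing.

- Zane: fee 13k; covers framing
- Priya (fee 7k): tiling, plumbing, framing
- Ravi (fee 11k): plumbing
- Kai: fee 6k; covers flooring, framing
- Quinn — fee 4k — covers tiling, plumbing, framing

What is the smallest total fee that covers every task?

This is an integer covering problem.
Choose Kai and Quinn: together they cover tiling, plumbing, flooring, framing — every task.
Total fee: 6 + 4 = 10.
No cover costs less than 10.

10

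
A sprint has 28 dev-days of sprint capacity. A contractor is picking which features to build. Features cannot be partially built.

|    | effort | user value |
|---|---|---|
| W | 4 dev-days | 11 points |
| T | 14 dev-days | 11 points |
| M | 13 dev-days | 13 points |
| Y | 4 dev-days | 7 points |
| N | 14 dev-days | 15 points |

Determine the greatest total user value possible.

33

This is an integer program with binary decision variables.
W + Y + N: effort 4 + 4 + 14 = 22 ≤ 28, user value 11 + 7 + 15 = 33.
W + T + Y: effort 4 + 14 + 4 = 22 ≤ 28, user value 11 + 11 + 7 = 29.
W + M + Y: effort 4 + 13 + 4 = 21 ≤ 28, user value 11 + 13 + 7 = 31.
Best is W, Y, and N with total user value 33.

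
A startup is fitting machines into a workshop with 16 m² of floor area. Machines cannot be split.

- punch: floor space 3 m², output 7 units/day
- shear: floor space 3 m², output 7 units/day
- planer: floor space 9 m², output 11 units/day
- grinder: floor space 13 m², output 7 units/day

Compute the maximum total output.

shear + planer: floor space 3 + 9 = 12 ≤ 16, output 7 + 11 = 18.
punch + planer: floor space 3 + 9 = 12 ≤ 16, output 7 + 11 = 18.
punch + shear + planer: floor space 3 + 3 + 9 = 15 ≤ 16, output 7 + 7 + 11 = 25.
Best is punch, shear, and planer with total output 25.

25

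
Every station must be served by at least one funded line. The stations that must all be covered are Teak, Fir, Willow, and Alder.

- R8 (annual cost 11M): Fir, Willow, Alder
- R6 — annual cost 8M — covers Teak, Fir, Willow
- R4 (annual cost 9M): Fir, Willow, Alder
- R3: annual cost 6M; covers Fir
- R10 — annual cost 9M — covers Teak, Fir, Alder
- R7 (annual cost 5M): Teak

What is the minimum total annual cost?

The greedy cost-per-new-station heuristic would pick R6 and R4 for 17, but a cheaper cover exists.
Choose R4 and R7: together they cover Teak, Fir, Willow, Alder — every station.
Total annual cost: 9 + 5 = 14.
No cover costs less than 14.

14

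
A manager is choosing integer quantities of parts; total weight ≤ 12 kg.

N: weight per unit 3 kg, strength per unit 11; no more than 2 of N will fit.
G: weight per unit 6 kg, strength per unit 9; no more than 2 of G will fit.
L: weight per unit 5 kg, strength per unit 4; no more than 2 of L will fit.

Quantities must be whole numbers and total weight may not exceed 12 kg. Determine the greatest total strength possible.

31

2×N and 1×G: weight 12 ≤ 12, strength 2·11 + 1·9 = 31.
2×N and 1×L: weight 11 ≤ 12, strength 2·11 + 1·4 = 26.
Best is 31.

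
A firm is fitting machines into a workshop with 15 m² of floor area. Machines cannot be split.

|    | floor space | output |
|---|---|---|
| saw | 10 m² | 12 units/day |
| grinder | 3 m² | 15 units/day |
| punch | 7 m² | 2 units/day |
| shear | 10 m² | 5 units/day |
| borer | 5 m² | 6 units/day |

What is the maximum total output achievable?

Take saw and grinder: floor space 10 + 3 = 13 ≤ 15, output 12 + 15 = 27.
No other feasible combination does better.

27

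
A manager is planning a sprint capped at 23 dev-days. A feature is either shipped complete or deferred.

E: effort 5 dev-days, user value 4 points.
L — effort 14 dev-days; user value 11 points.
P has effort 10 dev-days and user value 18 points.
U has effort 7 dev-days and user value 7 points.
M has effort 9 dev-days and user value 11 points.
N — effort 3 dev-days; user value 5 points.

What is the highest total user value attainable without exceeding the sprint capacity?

Take P, M, and N: effort 10 + 9 + 3 = 22 ≤ 23, user value 18 + 11 + 5 = 34.
No other feasible combination does better.

34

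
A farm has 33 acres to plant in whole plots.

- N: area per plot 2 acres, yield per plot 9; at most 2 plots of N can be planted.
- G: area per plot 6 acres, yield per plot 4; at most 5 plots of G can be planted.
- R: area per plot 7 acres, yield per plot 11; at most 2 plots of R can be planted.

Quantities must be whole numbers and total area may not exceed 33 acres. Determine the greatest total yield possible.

48

This is a bounded integer knapsack.
Take 2×N, 2×G, and 2×R: area 30 ≤ 33, yield 2·9 + 2·4 + 2·11 = 48.
N has the best ratio (9/2) and is taken to its limit of 2; remaining capacity is filled optimally with the others.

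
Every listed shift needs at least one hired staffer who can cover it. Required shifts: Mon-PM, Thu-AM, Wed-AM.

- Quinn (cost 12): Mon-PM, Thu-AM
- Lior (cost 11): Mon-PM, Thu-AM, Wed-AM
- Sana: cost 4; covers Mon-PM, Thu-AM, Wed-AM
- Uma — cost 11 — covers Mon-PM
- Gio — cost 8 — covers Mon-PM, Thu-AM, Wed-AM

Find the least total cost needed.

4

Sana alone covers Mon-PM, Thu-AM, Wed-AM — every shift.
Total cost: 4.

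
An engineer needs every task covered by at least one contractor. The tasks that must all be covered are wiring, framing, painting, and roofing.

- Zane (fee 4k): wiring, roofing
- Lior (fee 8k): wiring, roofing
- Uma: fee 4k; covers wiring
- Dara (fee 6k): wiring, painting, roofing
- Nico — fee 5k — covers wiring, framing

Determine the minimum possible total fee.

Choose Dara and Nico: together they cover wiring, framing, painting, roofing — every task.
Total fee: 6 + 5 = 11.

11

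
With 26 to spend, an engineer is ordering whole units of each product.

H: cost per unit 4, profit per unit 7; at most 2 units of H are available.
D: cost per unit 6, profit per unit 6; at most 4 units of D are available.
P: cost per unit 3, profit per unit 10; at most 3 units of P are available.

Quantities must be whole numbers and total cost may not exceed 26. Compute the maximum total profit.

50

This is a bounded integer knapsack.
1×H, 2×D, and 3×P: cost 25 ≤ 26, profit 1·7 + 2·6 + 3·10 = 49.
2×H, 1×D, and 3×P: cost 23 ≤ 26, profit 2·7 + 1·6 + 3·10 = 50.
Best is 50.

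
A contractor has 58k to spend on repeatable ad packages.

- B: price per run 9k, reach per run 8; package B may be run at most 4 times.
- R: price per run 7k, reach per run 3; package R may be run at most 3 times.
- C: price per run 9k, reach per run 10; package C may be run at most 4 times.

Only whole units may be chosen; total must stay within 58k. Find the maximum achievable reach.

3×B and 3×C: price 54 ≤ 58, reach 3·8 + 3·10 = 54.
2×B and 4×C: price 54 ≤ 58, reach 2·8 + 4·10 = 56.
Best is 56.

56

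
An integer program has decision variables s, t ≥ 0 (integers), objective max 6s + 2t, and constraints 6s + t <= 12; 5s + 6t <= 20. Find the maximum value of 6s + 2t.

Relaxing integrality, the LP optimum is 13.94 at (s,t) = (1.68, 1.94), which is not an integer point.
(s,t)=(2,0) is feasible, giving 12.
(s,t)=(1,2) is feasible, giving 10.
Maximum is 12 at (s,t)=(2,0).

12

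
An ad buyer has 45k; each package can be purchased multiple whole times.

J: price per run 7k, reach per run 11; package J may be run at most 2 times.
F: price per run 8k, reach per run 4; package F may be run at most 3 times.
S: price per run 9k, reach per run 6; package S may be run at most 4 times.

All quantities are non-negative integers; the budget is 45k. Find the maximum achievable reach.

J has the best ratio (11/7); taking only J gives at most 2×11 = 22 (stopped by the supply cap of 2).
Mixing does better — 2×J and 3×S: price 41 ≤ 45, reach 2·11 + 3·6 = 40.

40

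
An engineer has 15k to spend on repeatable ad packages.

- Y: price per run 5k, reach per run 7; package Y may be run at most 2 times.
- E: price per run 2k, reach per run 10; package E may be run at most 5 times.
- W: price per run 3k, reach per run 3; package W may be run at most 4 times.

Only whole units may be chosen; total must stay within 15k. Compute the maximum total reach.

57

E has the best ratio (10/2); taking only E gives at most 5×10 = 50 (stopped by the supply cap of 5).
Mixing does better — 1×Y and 5×E: price 15 ≤ 15, reach 1·7 + 5·10 = 57.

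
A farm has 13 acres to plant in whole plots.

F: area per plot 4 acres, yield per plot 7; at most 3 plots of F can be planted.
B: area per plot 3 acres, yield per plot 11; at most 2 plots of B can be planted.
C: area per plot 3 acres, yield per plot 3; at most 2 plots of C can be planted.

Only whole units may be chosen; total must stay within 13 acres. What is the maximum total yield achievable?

32

Take 1×F, 2×B, and 1×C: area 13 ≤ 13, yield 1·7 + 2·11 + 1·3 = 32.
B has the best ratio (11/3) and is taken to its limit of 2; remaining capacity is filled optimally with the others.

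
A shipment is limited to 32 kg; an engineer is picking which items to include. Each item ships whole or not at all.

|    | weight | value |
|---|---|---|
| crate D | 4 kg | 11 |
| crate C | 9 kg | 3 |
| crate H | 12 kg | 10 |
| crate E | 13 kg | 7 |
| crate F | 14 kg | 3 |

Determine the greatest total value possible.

crate D + crate C + crate H: weight 4 + 9 + 12 = 25 ≤ 32, value 11 + 3 + 10 = 24.
crate D + crate H + crate F: weight 4 + 12 + 14 = 30 ≤ 32, value 11 + 10 + 3 = 24.
crate D + crate H + crate E: weight 4 + 12 + 13 = 29 ≤ 32, value 11 + 10 + 7 = 28.
Best is crate D, crate H, and crate E with total value 28.

28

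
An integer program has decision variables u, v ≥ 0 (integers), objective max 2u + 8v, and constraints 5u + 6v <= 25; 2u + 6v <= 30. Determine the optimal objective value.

The continuous relaxation peaks at (0, 4.17) with value 33.33; rounding to a feasible lattice point costs some objective.
(u,v)=(0,4): 5·0+6·4=24≤25, 2·0+6·4=24≤30, objective 32.
(u,v)=(1,3): 5·1+6·3=23≤25, 2·1+6·3=20≤30, objective 26.
(u,v)=(0,3): 5·0+6·3=18≤25, 2·0+6·3=18≤30, objective 24.
Maximum is 32 at (u,v)=(0,4).

32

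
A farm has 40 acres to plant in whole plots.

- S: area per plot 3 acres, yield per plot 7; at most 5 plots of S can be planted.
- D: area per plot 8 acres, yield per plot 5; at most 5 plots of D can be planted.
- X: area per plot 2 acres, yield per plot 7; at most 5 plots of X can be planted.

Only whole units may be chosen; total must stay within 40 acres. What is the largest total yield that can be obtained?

4×S, 2×D, and 5×X: area 38 ≤ 40, yield 4·7 + 2·5 + 5·7 = 73.
5×S, 1×D, and 5×X: area 33 ≤ 40, yield 5·7 + 1·5 + 5·7 = 75.
Best is 75.

75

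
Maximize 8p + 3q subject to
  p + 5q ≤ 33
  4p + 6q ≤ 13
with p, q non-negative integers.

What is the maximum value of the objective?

24

Relaxing integrality, the LP optimum is 26.00 at (p,q) = (3.25, 0), which is not an integer point.
(p,q)=(3,0): 1·3+5·0=3≤33, 4·3+6·0=12≤13, objective 24.
(p,q)=(2,0): 1·2+5·0=2≤33, 4·2+6·0=8≤13, objective 16.
The best lattice point is (3,0), giving 24.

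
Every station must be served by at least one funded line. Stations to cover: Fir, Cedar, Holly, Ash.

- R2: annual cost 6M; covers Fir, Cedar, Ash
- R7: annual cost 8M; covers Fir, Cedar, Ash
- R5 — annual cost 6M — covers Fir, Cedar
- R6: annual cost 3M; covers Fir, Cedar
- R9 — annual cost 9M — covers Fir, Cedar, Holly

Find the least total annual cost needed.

Choose R2 and R9: together they cover Fir, Cedar, Holly, Ash — every station.
Total annual cost: 6 + 9 = 15.

15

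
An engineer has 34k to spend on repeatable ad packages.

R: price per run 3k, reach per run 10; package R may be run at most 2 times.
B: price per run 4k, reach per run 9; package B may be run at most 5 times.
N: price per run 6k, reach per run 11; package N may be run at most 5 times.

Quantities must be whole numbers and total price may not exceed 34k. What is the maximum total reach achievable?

78

R has the best ratio (10/3); taking only R gives at most 2×10 = 20 (stopped by the supply cap of 2).
Mixing does better — 2×R, 4×B, and 2×N: price 34 ≤ 34, reach 2·10 + 4·9 + 2·11 = 78.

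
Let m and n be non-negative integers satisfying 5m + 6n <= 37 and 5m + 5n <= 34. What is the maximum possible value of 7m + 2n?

42

(m,n)=(6,0): 5·6+6·0=30≤37, 5·6+5·0=30≤34, objective 42.
(m,n)=(5,1): 5·5+6·1=31≤37, 5·5+5·1=30≤34, objective 37.
(m,n)=(5,0): 5·5+6·0=25≤37, 5·5+5·0=25≤34, objective 35.
No feasible integer point exceeds 42.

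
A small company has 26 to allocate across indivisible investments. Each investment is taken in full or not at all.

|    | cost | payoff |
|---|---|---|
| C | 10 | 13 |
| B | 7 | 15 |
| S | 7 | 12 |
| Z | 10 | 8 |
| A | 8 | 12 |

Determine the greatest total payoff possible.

Take C, B, and S: cost 10 + 7 + 7 = 24 ≤ 26, payoff 13 + 15 + 12 = 40.
No feasible combination exceeds this.

40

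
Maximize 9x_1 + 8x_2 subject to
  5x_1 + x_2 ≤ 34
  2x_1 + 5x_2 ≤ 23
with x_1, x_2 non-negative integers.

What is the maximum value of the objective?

The continuous relaxation peaks at (6.39, 2.04) with value 73.87; rounding to a feasible lattice point costs some objective.
(x_1,x_2)=(6,2) is feasible, giving 70.
(x_1,x_2)=(6,1) is feasible, giving 62.
The best lattice point is (6,2), giving 70.

70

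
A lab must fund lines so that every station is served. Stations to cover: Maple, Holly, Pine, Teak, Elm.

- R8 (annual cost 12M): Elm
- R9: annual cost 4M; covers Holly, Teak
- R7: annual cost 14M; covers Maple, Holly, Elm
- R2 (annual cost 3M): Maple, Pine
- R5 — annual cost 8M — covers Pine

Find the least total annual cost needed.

This is a weighted set-cover instance.
Choose R8, R9, and R2: together they cover Maple, Holly, Pine, Teak, Elm — every station.
Total annual cost: 12 + 4 + 3 = 19.

19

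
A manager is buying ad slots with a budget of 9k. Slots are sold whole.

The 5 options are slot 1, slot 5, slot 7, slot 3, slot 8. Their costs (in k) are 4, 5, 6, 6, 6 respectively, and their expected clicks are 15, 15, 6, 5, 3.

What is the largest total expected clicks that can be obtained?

30

Treat it as a binary knapsack problem.
slot 1 + slot 5: cost 4 + 5 = 9 ≤ 9, expected clicks 15 + 15 = 30.
slot 1: cost 4 ≤ 9, expected clicks 15.
Best is slot 1 and slot 5 with total expected clicks 30.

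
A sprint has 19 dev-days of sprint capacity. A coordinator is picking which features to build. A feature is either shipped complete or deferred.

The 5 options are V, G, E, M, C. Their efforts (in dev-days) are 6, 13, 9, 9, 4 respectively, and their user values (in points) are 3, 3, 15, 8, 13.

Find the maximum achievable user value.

This is an integer program with binary decision variables.
Allowing fractional choices, the relaxed optimum would be about 33.3, but features are indivisible.
V + M + C: effort 6 + 9 + 4 = 19 ≤ 19, user value 3 + 8 + 13 = 24.
E + C: effort 9 + 4 = 13 ≤ 19, user value 15 + 13 = 28.
V + E + C: effort 6 + 9 + 4 = 19 ≤ 19, user value 3 + 15 + 13 = 31.
Best is V, E, and C with total user value 31.

31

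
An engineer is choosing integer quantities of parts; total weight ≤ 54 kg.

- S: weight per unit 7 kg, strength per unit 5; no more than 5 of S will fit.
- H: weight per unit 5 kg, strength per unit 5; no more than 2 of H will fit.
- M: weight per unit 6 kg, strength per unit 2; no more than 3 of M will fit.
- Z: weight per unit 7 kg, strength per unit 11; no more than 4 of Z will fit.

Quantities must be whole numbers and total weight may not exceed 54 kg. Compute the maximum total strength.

This is a bounded integer knapsack.
2×S, 2×H, and 4×Z: weight 52 ≤ 54, strength 2·5 + 2·5 + 4·11 = 64.
3×S, 1×H, and 4×Z: weight 54 ≤ 54, strength 3·5 + 1·5 + 4·11 = 64.
Best is 64.

64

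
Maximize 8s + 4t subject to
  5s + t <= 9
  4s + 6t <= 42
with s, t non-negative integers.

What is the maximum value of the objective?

28

(s,t)=(0,7): 5·0+1·7=7≤9, 4·0+6·7=42≤42, objective 28.
(s,t)=(0,6): 5·0+1·6=6≤9, 4·0+6·6=36≤42, objective 24.
(s,t)=(0,5): 5·0+1·5=5≤9, 4·0+6·5=30≤42, objective 20.
The best lattice point is (0,7), giving 28.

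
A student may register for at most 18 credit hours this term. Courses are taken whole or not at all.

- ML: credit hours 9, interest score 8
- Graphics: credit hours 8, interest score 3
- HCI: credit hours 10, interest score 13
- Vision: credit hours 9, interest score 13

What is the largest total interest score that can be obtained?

21

Graphics + HCI: credit hours 8 + 10 = 18 ≤ 18, interest score 3 + 13 = 16.
Graphics + Vision: credit hours 8 + 9 = 17 ≤ 18, interest score 3 + 13 = 16.
ML + Vision: credit hours 9 + 9 = 18 ≤ 18, interest score 8 + 13 = 21.
Best is ML and Vision with total interest score 21.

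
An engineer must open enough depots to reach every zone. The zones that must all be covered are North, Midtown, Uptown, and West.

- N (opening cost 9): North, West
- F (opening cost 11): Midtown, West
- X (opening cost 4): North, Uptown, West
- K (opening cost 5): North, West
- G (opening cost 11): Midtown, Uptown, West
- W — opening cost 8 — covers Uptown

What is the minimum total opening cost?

Choose F and X: together they cover North, Midtown, Uptown, West — every zone.
Total opening cost: 11 + 4 = 15.

15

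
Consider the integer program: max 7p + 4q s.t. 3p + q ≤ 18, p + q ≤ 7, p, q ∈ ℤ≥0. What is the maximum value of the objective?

The continuous relaxation peaks at (5.5, 1.5) with value 44.50; rounding to a feasible lattice point costs some objective.
(p,q)=(5,2): 3·5+1·2=17≤18, 1·5+1·2=7≤7, objective 43.
(p,q)=(6,0): 3·6+1·0=18≤18, 1·6+1·0=6≤7, objective 42.
(p,q)=(4,3): 3·4+1·3=15≤18, 1·4+1·3=7≤7, objective 40.
Maximum is 43 at (p,q)=(5,2).

43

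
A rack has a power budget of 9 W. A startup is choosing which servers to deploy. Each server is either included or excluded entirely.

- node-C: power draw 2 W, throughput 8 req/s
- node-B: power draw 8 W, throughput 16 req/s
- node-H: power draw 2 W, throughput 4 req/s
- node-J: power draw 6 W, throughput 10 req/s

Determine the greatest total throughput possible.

18

Allowing fractional choices, the relaxed optimum would be about 22.0, but servers are indivisible.
node-C + node-J: power draw 2 + 6 = 8 ≤ 9, throughput 8 + 10 = 18.
node-H + node-J: power draw 2 + 6 = 8 ≤ 9, throughput 4 + 10 = 14.
node-B: power draw 8 ≤ 9, throughput 16.
Best is node-C and node-J with total throughput 18.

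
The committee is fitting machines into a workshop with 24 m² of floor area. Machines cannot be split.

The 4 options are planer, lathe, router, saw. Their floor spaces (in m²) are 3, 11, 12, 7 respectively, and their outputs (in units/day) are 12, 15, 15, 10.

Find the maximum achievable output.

Allowing fractional choices, the relaxed optimum would be about 40.8, but machines are indivisible.
lathe + router: floor space 11 + 12 = 23 ≤ 24, output 15 + 15 = 30.
planer + router + saw: floor space 3 + 12 + 7 = 22 ≤ 24, output 12 + 15 + 10 = 37.
planer + lathe + saw: floor space 3 + 11 + 7 = 21 ≤ 24, output 12 + 15 + 10 = 37.
The maximum output is 37; one optimal choice is planer, lathe, and saw.

37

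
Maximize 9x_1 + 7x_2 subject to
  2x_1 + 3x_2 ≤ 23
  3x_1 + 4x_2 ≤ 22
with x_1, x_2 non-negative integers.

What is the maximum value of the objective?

(x_1,x_2)=(7,0) is feasible, giving 63.
(x_1,x_2)=(6,1) is feasible, giving 61.
(x_1,x_2)=(6,0) is feasible, giving 54.
The best lattice point is (7,0), giving 63.

63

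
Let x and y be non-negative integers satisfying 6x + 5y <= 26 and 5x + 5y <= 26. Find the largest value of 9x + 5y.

36

(x,y)=(4,0): 6·4+5·0=24≤26, 5·4+5·0=20≤26, objective 36.
(x,y)=(3,1): 6·3+5·1=23≤26, 5·3+5·1=20≤26, objective 32.
The best lattice point is (4,0), giving 36.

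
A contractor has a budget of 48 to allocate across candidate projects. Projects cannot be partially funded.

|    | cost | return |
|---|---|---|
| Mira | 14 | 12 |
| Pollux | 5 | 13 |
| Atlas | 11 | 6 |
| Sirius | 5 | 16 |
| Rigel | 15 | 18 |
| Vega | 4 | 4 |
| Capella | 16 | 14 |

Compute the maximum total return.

Pollux + Sirius + Rigel + Capella: cost 5 + 5 + 15 + 16 = 41 ≤ 48, return 13 + 16 + 18 + 14 = 61.
Pollux + Sirius + Rigel + Vega + Capella: cost 5 + 5 + 15 + 4 + 16 = 45 ≤ 48, return 13 + 16 + 18 + 4 + 14 = 65.
Mira + Pollux + Sirius + Rigel + Vega: cost 14 + 5 + 5 + 15 + 4 = 43 ≤ 48, return 12 + 13 + 16 + 18 + 4 = 63.
Best is Pollux, Sirius, Rigel, Vega, and Capella with total return 65.

65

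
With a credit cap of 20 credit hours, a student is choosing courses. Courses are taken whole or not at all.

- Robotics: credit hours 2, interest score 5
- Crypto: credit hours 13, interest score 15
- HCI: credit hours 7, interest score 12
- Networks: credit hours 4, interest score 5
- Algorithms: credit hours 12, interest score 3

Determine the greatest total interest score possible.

27

This is an integer program with binary decision variables.
Take Crypto and HCI: credit hours 13 + 7 = 20 ≤ 20, interest score 15 + 12 = 27.
No other feasible combination does better.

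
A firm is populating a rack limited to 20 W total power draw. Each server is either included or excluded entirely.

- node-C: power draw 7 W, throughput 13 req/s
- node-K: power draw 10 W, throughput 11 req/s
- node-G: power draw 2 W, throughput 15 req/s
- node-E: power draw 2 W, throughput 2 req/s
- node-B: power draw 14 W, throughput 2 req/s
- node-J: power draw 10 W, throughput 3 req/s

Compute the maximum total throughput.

Allowing fractional choices, the relaxed optimum would be about 40.0, but servers are indivisible.
node-C + node-K + node-G: power draw 7 + 10 + 2 = 19 ≤ 20, throughput 13 + 11 + 15 = 39.
node-C + node-G + node-J: power draw 7 + 2 + 10 = 19 ≤ 20, throughput 13 + 15 + 3 = 31.
Best is node-C, node-K, and node-G with total throughput 39.

39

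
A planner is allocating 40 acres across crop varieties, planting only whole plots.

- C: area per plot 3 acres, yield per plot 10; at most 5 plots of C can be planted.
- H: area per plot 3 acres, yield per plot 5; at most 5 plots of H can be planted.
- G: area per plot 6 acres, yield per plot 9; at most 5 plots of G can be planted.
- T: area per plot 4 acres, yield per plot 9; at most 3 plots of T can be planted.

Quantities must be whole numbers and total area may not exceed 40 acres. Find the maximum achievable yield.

97

C has the best ratio (10/3); taking only C gives at most 5×10 = 50 (stopped by the supply cap of 5).
Mixing does better — 5×C, 4×H, and 3×T: area 39 ≤ 40, yield 5·10 + 4·5 + 3·9 = 97.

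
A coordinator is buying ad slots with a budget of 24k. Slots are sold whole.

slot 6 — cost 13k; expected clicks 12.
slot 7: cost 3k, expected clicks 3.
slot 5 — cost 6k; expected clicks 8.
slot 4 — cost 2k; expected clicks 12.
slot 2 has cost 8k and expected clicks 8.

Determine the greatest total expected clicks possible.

Take slot 6, slot 7, slot 5, and slot 4: cost 13 + 3 + 6 + 2 = 24 ≤ 24, expected clicks 12 + 3 + 8 + 12 = 35.
No other feasible combination does better.

35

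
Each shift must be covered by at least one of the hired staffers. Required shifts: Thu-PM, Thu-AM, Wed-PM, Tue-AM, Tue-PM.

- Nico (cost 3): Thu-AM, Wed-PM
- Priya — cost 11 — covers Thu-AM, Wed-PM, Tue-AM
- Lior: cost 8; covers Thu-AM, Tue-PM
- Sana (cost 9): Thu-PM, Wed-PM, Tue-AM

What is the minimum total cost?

17

The greedy cost-per-new-shift heuristic would pick Nico, Sana, and Lior for 20, but a cheaper cover exists.
Choose Lior and Sana: together they cover Thu-PM, Thu-AM, Wed-PM, Tue-AM, Tue-PM — every shift.
Total cost: 8 + 9 = 17.
No cover costs less than 17.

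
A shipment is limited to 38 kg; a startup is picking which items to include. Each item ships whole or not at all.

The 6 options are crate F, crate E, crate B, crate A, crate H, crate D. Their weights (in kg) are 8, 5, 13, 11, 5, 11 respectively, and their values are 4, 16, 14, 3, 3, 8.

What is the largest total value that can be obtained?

42

crate F + crate E + crate B + crate D: weight 8 + 5 + 13 + 11 = 37 ≤ 38, value 4 + 16 + 14 + 8 = 42.
crate E + crate B + crate H + crate D: weight 5 + 13 + 5 + 11 = 34 ≤ 38, value 16 + 14 + 3 + 8 = 41.
Best is crate F, crate E, crate B, and crate D with total value 42.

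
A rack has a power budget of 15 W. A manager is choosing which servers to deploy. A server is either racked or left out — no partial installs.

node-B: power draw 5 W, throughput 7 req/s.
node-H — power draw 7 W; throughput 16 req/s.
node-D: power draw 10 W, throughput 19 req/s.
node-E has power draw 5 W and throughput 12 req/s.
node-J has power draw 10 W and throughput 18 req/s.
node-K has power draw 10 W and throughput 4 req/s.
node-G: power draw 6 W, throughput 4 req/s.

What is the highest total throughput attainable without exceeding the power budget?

31

This is an integer program with binary decision variables.
Allowing fractional choices, the relaxed optimum would be about 33.7, but servers are indivisible.
node-E + node-J: power draw 5 + 10 = 15 ≤ 15, throughput 12 + 18 = 30.
node-D + node-E: power draw 10 + 5 = 15 ≤ 15, throughput 19 + 12 = 31.
node-H + node-E: power draw 7 + 5 = 12 ≤ 15, throughput 16 + 12 = 28.
Best is node-D and node-E with total throughput 31.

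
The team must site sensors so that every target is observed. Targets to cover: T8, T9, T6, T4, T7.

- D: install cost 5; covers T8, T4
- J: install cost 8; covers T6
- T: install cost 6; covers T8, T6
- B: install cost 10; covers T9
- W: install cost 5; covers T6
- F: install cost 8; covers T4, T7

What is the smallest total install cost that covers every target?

The greedy cost-per-new-target heuristic would pick D, W, F, and B for 28, but a cheaper cover exists.
Choose T, B, and F: together they cover T8, T9, T6, T4, T7 — every target.
Total install cost: 6 + 10 + 8 = 24.
No cover costs less than 24.

24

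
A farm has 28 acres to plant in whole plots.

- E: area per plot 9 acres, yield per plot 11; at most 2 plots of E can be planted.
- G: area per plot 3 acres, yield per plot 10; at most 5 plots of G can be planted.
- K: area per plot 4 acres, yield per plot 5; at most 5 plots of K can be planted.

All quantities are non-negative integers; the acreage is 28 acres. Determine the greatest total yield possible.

66

G has the best ratio (10/3); taking only G gives at most 5×10 = 50 (stopped by the supply cap of 5).
Mixing does better — 1×E, 5×G, and 1×K: area 28 ≤ 28, yield 1·11 + 5·10 + 1·5 = 66.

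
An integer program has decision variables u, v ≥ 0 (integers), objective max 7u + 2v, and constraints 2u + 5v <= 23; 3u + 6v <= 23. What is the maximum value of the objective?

49

(u,v)=(7,0): 2·7+5·0=14≤23, 3·7+6·0=21≤23, objective 49.
(u,v)=(6,0): 2·6+5·0=12≤23, 3·6+6·0=18≤23, objective 42.
Maximum is 49 at (u,v)=(7,0).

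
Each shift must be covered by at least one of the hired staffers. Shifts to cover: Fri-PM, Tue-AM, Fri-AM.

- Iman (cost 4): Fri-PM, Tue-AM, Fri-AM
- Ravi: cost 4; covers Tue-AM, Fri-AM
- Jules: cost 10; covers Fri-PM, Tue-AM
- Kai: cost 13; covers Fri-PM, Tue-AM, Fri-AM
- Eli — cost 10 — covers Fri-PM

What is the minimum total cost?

This is a weighted set-cover instance.
Iman alone covers Fri-PM, Tue-AM, Fri-AM — every shift.
Total cost: 4.
No cover costs less than 4.

4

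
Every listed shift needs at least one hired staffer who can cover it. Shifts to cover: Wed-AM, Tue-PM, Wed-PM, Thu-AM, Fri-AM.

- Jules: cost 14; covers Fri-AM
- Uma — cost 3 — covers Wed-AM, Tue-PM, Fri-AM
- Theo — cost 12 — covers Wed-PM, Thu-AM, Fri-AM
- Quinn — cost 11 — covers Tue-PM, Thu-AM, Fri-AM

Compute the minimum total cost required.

Choose Uma and Theo: together they cover Wed-AM, Tue-PM, Wed-PM, Thu-AM, Fri-AM — every shift.
Total cost: 3 + 12 = 15.
No cover costs less than 15.

15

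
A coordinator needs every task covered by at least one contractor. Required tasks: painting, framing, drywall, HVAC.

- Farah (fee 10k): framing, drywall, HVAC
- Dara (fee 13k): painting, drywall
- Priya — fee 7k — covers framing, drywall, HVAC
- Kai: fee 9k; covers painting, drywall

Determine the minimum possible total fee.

16

Choose Priya and Kai: together they cover painting, framing, drywall, HVAC — every task.
Total fee: 7 + 9 = 16.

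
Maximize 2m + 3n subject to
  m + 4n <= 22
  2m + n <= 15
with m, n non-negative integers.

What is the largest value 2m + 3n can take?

22

(m,n)=(5,4): 1·5+4·4=21≤22, 2·5+1·4=14≤15, objective 22.
(m,n)=(6,3): 1·6+4·3=18≤22, 2·6+1·3=15≤15, objective 21.
(m,n)=(4,4): 1·4+4·4=20≤22, 2·4+1·4=12≤15, objective 20.
(m,n)=(5,3): 1·5+4·3=17≤22, 2·5+1·3=13≤15, objective 19.
No feasible integer point exceeds 22.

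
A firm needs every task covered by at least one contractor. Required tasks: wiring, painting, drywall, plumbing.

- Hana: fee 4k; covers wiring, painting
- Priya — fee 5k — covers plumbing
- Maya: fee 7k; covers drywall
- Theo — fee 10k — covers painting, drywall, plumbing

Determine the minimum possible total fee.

The greedy cost-per-new-task heuristic would pick Hana, Priya, and Maya for 16, but a cheaper cover exists.
Choose Hana and Theo: together they cover wiring, painting, drywall, plumbing — every task.
Total fee: 4 + 10 = 14.
No cover costs less than 14.

14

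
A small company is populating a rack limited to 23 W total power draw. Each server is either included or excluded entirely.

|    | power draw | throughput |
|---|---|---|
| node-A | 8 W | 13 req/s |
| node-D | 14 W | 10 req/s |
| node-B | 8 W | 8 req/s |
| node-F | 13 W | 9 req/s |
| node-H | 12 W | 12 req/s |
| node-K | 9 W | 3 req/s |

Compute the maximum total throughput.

25

Take node-A and node-H: power draw 8 + 12 = 20 ≤ 23, throughput 13 + 12 = 25.
No other feasible combination does better.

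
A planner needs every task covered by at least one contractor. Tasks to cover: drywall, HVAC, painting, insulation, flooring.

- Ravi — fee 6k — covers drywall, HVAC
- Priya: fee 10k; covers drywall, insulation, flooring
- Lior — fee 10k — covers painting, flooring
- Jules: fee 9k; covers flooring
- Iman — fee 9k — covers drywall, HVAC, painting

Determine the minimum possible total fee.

19

Choose Priya and Iman: together they cover drywall, HVAC, painting, insulation, flooring — every task.
Total fee: 10 + 9 = 19.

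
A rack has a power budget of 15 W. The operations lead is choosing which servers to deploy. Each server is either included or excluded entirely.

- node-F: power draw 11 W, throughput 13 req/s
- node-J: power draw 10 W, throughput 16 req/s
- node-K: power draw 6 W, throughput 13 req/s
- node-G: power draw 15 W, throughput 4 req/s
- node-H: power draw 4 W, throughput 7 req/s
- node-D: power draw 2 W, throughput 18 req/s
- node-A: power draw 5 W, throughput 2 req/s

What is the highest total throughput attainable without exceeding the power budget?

38

Allowing fractional choices, the relaxed optimum would be about 42.8, but servers are indivisible.
node-J + node-D: power draw 10 + 2 = 12 ≤ 15, throughput 16 + 18 = 34.
node-K + node-D + node-A: power draw 6 + 2 + 5 = 13 ≤ 15, throughput 13 + 18 + 2 = 33.
node-K + node-H + node-D: power draw 6 + 4 + 2 = 12 ≤ 15, throughput 13 + 7 + 18 = 38.
Best is node-K, node-H, and node-D with total throughput 38.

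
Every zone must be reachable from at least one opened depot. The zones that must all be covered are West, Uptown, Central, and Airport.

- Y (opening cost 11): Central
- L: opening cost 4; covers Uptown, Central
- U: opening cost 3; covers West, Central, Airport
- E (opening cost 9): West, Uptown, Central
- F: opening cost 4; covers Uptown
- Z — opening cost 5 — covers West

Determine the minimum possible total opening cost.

7

Choose L and U: together they cover West, Uptown, Central, Airport — every zone.
Total opening cost: 4 + 3 = 7.
No cover costs less than 7.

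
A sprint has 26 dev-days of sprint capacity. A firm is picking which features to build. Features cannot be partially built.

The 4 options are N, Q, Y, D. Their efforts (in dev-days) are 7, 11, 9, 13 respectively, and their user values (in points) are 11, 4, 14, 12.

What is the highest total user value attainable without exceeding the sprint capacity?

26

Allowing fractional choices, the relaxed optimum would be about 34.2, but features are indivisible.
Y + D: effort 9 + 13 = 22 ≤ 26, user value 14 + 12 = 26.
N + Y: effort 7 + 9 = 16 ≤ 26, user value 11 + 14 = 25.
Best is Y and D with total user value 26.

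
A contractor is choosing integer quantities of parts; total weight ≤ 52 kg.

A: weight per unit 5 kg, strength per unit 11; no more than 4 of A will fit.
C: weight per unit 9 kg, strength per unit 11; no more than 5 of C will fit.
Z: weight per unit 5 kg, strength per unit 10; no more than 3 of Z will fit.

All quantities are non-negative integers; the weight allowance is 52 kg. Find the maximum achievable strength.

87

This is a bounded integer knapsack.
A has the best ratio (11/5); taking only A gives at most 4×11 = 44 (stopped by the supply cap of 4).
Mixing does better — 4×A, 3×C, and 1×Z: weight 52 ≤ 52, strength 4·11 + 3·11 + 1·10 = 87.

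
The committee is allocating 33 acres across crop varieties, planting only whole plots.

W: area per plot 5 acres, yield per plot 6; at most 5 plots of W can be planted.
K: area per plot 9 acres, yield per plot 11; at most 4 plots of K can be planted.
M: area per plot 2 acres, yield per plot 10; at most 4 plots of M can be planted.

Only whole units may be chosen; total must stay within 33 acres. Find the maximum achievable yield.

This is a bounded integer knapsack.
3×W, 1×K, and 4×M: area 32 ≤ 33, yield 3·6 + 1·11 + 4·10 = 69.
5×W and 4×M: area 33 ≤ 33, yield 5·6 + 4·10 = 70.
Best is 70.

70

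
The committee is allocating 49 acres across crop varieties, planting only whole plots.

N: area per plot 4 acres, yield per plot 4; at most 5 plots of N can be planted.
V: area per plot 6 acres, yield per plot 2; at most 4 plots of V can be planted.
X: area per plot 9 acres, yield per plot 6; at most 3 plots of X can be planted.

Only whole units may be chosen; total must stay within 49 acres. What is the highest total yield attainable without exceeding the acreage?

4×N, 1×V, and 3×X: area 49 ≤ 49, yield 4·4 + 1·2 + 3·6 = 36.
5×N and 3×X: area 47 ≤ 49, yield 5·4 + 3·6 = 38.
Best is 38.

38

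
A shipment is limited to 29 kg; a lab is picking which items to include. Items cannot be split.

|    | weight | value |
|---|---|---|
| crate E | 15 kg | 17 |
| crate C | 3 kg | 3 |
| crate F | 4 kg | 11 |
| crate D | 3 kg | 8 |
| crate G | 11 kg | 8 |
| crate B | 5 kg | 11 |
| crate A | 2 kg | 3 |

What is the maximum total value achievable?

50

Take crate E, crate F, crate D, crate B, and crate A: weight 15 + 4 + 3 + 5 + 2 = 29 ≤ 29, value 17 + 11 + 8 + 11 + 3 = 50.
No other feasible combination does better.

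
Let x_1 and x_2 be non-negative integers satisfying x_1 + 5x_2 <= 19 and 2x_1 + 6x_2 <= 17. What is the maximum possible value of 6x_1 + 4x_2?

(x_1,x_2)=(8,0): 1·8+5·0=8≤19, 2·8+6·0=16≤17, objective 48.
(x_1,x_2)=(7,0): 1·7+5·0=7≤19, 2·7+6·0=14≤17, objective 42.
No feasible integer point exceeds 48.

48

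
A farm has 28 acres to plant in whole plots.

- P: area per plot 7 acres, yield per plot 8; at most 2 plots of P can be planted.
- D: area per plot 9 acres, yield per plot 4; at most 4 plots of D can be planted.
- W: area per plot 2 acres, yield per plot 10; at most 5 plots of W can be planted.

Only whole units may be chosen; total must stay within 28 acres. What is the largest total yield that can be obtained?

2×P and 5×W: area 24 ≤ 28, yield 2·8 + 5·10 = 66.
1×P, 1×D, and 5×W: area 26 ≤ 28, yield 1·8 + 1·4 + 5·10 = 62.
Best is 66.

66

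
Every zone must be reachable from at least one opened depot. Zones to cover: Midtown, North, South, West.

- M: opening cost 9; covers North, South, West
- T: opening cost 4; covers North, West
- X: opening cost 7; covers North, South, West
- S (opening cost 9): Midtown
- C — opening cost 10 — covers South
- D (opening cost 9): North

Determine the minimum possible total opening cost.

Choose X and S: together they cover Midtown, North, South, West — every zone.
Total opening cost: 7 + 9 = 16.

16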